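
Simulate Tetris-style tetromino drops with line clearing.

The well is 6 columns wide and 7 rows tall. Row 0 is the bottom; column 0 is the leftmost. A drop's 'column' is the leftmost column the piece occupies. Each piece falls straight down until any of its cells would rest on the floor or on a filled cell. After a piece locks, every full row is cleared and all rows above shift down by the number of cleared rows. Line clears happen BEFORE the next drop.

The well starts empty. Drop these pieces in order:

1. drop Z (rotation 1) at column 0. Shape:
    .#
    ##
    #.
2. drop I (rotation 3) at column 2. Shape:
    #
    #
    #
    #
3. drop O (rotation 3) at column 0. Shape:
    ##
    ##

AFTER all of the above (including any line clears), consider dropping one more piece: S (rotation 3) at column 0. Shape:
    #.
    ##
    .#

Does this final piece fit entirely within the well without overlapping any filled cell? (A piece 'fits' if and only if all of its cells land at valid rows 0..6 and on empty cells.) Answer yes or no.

Answer: no

Derivation:
Drop 1: Z rot1 at col 0 lands with bottom-row=0; cleared 0 line(s) (total 0); column heights now [2 3 0 0 0 0], max=3
Drop 2: I rot3 at col 2 lands with bottom-row=0; cleared 0 line(s) (total 0); column heights now [2 3 4 0 0 0], max=4
Drop 3: O rot3 at col 0 lands with bottom-row=3; cleared 0 line(s) (total 0); column heights now [5 5 4 0 0 0], max=5
Test piece S rot3 at col 0 (width 2): heights before test = [5 5 4 0 0 0]; fits = False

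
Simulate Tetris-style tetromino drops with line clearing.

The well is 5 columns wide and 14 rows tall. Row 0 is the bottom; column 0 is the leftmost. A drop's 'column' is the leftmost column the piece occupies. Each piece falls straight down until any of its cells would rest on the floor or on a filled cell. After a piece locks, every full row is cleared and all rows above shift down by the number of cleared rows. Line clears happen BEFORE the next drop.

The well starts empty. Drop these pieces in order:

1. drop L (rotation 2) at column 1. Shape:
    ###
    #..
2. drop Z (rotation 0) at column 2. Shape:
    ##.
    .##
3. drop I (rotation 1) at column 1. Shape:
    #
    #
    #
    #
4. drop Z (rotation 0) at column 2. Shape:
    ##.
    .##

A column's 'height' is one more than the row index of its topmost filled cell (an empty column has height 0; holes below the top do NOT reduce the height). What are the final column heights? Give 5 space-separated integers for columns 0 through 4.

Drop 1: L rot2 at col 1 lands with bottom-row=0; cleared 0 line(s) (total 0); column heights now [0 2 2 2 0], max=2
Drop 2: Z rot0 at col 2 lands with bottom-row=2; cleared 0 line(s) (total 0); column heights now [0 2 4 4 3], max=4
Drop 3: I rot1 at col 1 lands with bottom-row=2; cleared 0 line(s) (total 0); column heights now [0 6 4 4 3], max=6
Drop 4: Z rot0 at col 2 lands with bottom-row=4; cleared 0 line(s) (total 0); column heights now [0 6 6 6 5], max=6

Answer: 0 6 6 6 5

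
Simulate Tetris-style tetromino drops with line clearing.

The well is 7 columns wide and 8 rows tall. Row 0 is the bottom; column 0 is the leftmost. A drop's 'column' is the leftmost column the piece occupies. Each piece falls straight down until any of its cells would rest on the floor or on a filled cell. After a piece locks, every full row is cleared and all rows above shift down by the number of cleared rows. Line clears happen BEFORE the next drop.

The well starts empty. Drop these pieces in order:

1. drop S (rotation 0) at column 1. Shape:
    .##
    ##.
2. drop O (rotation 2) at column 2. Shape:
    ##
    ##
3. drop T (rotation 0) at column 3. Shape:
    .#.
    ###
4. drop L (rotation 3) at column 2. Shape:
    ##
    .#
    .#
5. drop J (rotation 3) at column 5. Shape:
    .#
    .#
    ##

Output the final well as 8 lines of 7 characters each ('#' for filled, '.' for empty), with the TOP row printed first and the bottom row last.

Drop 1: S rot0 at col 1 lands with bottom-row=0; cleared 0 line(s) (total 0); column heights now [0 1 2 2 0 0 0], max=2
Drop 2: O rot2 at col 2 lands with bottom-row=2; cleared 0 line(s) (total 0); column heights now [0 1 4 4 0 0 0], max=4
Drop 3: T rot0 at col 3 lands with bottom-row=4; cleared 0 line(s) (total 0); column heights now [0 1 4 5 6 5 0], max=6
Drop 4: L rot3 at col 2 lands with bottom-row=5; cleared 0 line(s) (total 0); column heights now [0 1 8 8 6 5 0], max=8
Drop 5: J rot3 at col 5 lands with bottom-row=5; cleared 0 line(s) (total 0); column heights now [0 1 8 8 6 6 8], max=8

Answer: ..##..#
...#..#
...####
...###.
..##...
..##...
..##...
.##....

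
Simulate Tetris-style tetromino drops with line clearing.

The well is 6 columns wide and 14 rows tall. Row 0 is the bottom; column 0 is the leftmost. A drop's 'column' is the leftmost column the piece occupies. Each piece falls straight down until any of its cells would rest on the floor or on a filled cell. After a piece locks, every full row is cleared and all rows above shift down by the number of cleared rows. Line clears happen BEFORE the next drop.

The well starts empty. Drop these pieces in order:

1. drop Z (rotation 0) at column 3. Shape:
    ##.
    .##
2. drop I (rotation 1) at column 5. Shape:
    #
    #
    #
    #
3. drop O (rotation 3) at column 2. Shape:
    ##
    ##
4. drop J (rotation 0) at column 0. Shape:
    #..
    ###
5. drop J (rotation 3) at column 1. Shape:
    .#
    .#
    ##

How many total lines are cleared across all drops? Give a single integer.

Drop 1: Z rot0 at col 3 lands with bottom-row=0; cleared 0 line(s) (total 0); column heights now [0 0 0 2 2 1], max=2
Drop 2: I rot1 at col 5 lands with bottom-row=1; cleared 0 line(s) (total 0); column heights now [0 0 0 2 2 5], max=5
Drop 3: O rot3 at col 2 lands with bottom-row=2; cleared 0 line(s) (total 0); column heights now [0 0 4 4 2 5], max=5
Drop 4: J rot0 at col 0 lands with bottom-row=4; cleared 0 line(s) (total 0); column heights now [6 5 5 4 2 5], max=6
Drop 5: J rot3 at col 1 lands with bottom-row=5; cleared 0 line(s) (total 0); column heights now [6 6 8 4 2 5], max=8

Answer: 0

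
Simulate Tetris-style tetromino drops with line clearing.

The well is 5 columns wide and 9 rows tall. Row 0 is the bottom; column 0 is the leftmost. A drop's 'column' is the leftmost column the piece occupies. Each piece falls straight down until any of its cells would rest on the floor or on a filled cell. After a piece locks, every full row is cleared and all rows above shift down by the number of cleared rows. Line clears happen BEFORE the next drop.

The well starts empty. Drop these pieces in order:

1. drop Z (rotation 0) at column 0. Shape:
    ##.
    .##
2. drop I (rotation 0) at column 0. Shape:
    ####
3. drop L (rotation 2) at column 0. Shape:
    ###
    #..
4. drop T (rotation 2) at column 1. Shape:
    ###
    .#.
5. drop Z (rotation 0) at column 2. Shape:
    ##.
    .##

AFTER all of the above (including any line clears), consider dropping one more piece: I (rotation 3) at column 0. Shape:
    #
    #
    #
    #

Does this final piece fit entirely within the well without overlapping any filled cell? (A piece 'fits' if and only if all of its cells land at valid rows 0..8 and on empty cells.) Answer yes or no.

Answer: yes

Derivation:
Drop 1: Z rot0 at col 0 lands with bottom-row=0; cleared 0 line(s) (total 0); column heights now [2 2 1 0 0], max=2
Drop 2: I rot0 at col 0 lands with bottom-row=2; cleared 0 line(s) (total 0); column heights now [3 3 3 3 0], max=3
Drop 3: L rot2 at col 0 lands with bottom-row=3; cleared 0 line(s) (total 0); column heights now [5 5 5 3 0], max=5
Drop 4: T rot2 at col 1 lands with bottom-row=5; cleared 0 line(s) (total 0); column heights now [5 7 7 7 0], max=7
Drop 5: Z rot0 at col 2 lands with bottom-row=7; cleared 0 line(s) (total 0); column heights now [5 7 9 9 8], max=9
Test piece I rot3 at col 0 (width 1): heights before test = [5 7 9 9 8]; fits = True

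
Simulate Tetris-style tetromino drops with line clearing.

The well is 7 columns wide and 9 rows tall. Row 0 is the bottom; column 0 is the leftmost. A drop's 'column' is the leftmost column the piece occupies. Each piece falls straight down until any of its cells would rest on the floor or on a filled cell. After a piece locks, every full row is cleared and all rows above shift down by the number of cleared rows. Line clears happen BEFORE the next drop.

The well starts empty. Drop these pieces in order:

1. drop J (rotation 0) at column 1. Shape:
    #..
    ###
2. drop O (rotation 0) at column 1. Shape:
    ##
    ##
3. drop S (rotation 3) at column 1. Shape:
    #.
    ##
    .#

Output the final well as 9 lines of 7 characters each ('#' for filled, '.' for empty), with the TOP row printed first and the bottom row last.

Drop 1: J rot0 at col 1 lands with bottom-row=0; cleared 0 line(s) (total 0); column heights now [0 2 1 1 0 0 0], max=2
Drop 2: O rot0 at col 1 lands with bottom-row=2; cleared 0 line(s) (total 0); column heights now [0 4 4 1 0 0 0], max=4
Drop 3: S rot3 at col 1 lands with bottom-row=4; cleared 0 line(s) (total 0); column heights now [0 7 6 1 0 0 0], max=7

Answer: .......
.......
.#.....
.##....
..#....
.##....
.##....
.#.....
.###...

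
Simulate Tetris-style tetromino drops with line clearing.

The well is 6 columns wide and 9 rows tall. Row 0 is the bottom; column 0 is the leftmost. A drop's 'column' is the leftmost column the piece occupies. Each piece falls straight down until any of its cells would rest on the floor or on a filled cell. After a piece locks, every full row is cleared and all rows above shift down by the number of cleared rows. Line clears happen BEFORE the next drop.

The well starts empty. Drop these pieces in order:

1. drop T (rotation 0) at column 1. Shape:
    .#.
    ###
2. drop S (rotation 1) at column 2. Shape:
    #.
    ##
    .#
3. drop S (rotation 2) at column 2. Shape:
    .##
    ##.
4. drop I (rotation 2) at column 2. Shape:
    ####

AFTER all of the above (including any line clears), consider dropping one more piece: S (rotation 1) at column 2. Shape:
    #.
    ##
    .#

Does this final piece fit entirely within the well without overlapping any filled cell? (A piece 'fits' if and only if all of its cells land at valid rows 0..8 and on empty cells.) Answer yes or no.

Answer: no

Derivation:
Drop 1: T rot0 at col 1 lands with bottom-row=0; cleared 0 line(s) (total 0); column heights now [0 1 2 1 0 0], max=2
Drop 2: S rot1 at col 2 lands with bottom-row=1; cleared 0 line(s) (total 0); column heights now [0 1 4 3 0 0], max=4
Drop 3: S rot2 at col 2 lands with bottom-row=4; cleared 0 line(s) (total 0); column heights now [0 1 5 6 6 0], max=6
Drop 4: I rot2 at col 2 lands with bottom-row=6; cleared 0 line(s) (total 0); column heights now [0 1 7 7 7 7], max=7
Test piece S rot1 at col 2 (width 2): heights before test = [0 1 7 7 7 7]; fits = False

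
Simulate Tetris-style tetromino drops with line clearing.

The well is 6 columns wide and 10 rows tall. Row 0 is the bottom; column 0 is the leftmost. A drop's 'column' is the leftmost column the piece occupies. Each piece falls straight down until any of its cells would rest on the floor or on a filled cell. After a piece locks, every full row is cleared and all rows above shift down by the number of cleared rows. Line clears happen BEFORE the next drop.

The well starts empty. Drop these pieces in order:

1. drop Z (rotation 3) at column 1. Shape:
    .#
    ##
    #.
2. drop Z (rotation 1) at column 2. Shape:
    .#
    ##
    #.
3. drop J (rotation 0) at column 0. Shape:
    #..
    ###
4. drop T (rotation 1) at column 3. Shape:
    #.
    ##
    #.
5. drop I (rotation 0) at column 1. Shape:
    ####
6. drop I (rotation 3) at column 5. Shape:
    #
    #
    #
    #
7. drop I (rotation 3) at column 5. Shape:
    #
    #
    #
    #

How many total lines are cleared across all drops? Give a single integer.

Answer: 0

Derivation:
Drop 1: Z rot3 at col 1 lands with bottom-row=0; cleared 0 line(s) (total 0); column heights now [0 2 3 0 0 0], max=3
Drop 2: Z rot1 at col 2 lands with bottom-row=3; cleared 0 line(s) (total 0); column heights now [0 2 5 6 0 0], max=6
Drop 3: J rot0 at col 0 lands with bottom-row=5; cleared 0 line(s) (total 0); column heights now [7 6 6 6 0 0], max=7
Drop 4: T rot1 at col 3 lands with bottom-row=6; cleared 0 line(s) (total 0); column heights now [7 6 6 9 8 0], max=9
Drop 5: I rot0 at col 1 lands with bottom-row=9; cleared 0 line(s) (total 0); column heights now [7 10 10 10 10 0], max=10
Drop 6: I rot3 at col 5 lands with bottom-row=0; cleared 0 line(s) (total 0); column heights now [7 10 10 10 10 4], max=10
Drop 7: I rot3 at col 5 lands with bottom-row=4; cleared 0 line(s) (total 0); column heights now [7 10 10 10 10 8], max=10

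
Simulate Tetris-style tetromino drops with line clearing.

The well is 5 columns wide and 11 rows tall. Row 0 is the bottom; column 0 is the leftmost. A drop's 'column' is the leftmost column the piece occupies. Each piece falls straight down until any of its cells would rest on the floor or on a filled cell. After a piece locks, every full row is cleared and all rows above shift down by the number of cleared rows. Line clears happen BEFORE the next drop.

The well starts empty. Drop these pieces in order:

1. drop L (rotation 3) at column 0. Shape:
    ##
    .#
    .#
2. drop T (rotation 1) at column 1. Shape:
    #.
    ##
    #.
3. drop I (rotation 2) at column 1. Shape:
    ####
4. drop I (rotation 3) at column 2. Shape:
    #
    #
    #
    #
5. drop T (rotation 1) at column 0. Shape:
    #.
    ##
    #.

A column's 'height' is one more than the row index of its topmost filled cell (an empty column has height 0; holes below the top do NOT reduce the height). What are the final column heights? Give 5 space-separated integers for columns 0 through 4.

Answer: 8 7 10 0 0

Derivation:
Drop 1: L rot3 at col 0 lands with bottom-row=0; cleared 0 line(s) (total 0); column heights now [3 3 0 0 0], max=3
Drop 2: T rot1 at col 1 lands with bottom-row=3; cleared 0 line(s) (total 0); column heights now [3 6 5 0 0], max=6
Drop 3: I rot2 at col 1 lands with bottom-row=6; cleared 0 line(s) (total 0); column heights now [3 7 7 7 7], max=7
Drop 4: I rot3 at col 2 lands with bottom-row=7; cleared 0 line(s) (total 0); column heights now [3 7 11 7 7], max=11
Drop 5: T rot1 at col 0 lands with bottom-row=6; cleared 1 line(s) (total 1); column heights now [8 7 10 0 0], max=10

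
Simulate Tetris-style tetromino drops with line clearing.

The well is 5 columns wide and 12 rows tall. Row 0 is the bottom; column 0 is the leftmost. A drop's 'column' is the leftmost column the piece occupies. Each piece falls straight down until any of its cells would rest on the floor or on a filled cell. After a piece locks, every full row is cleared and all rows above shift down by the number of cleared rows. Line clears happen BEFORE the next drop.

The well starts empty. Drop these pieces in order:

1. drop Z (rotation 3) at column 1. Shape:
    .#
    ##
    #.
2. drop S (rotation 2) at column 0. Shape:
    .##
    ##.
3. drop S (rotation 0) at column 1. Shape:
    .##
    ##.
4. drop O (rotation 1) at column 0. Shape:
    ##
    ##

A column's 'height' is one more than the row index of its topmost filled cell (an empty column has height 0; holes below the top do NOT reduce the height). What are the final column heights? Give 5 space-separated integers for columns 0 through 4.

Drop 1: Z rot3 at col 1 lands with bottom-row=0; cleared 0 line(s) (total 0); column heights now [0 2 3 0 0], max=3
Drop 2: S rot2 at col 0 lands with bottom-row=2; cleared 0 line(s) (total 0); column heights now [3 4 4 0 0], max=4
Drop 3: S rot0 at col 1 lands with bottom-row=4; cleared 0 line(s) (total 0); column heights now [3 5 6 6 0], max=6
Drop 4: O rot1 at col 0 lands with bottom-row=5; cleared 0 line(s) (total 0); column heights now [7 7 6 6 0], max=7

Answer: 7 7 6 6 0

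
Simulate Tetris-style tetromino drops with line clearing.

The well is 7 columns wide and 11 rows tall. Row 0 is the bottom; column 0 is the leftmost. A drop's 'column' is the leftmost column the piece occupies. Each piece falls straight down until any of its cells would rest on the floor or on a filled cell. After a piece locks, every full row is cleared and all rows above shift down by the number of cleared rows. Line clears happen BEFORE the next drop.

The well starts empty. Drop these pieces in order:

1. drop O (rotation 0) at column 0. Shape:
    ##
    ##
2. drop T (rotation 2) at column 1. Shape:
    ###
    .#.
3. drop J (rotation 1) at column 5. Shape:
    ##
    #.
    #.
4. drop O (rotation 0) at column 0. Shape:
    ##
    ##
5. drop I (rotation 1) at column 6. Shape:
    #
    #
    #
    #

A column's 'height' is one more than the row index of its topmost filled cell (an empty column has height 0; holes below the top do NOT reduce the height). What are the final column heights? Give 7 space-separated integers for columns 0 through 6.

Answer: 5 5 3 3 0 3 7

Derivation:
Drop 1: O rot0 at col 0 lands with bottom-row=0; cleared 0 line(s) (total 0); column heights now [2 2 0 0 0 0 0], max=2
Drop 2: T rot2 at col 1 lands with bottom-row=1; cleared 0 line(s) (total 0); column heights now [2 3 3 3 0 0 0], max=3
Drop 3: J rot1 at col 5 lands with bottom-row=0; cleared 0 line(s) (total 0); column heights now [2 3 3 3 0 3 3], max=3
Drop 4: O rot0 at col 0 lands with bottom-row=3; cleared 0 line(s) (total 0); column heights now [5 5 3 3 0 3 3], max=5
Drop 5: I rot1 at col 6 lands with bottom-row=3; cleared 0 line(s) (total 0); column heights now [5 5 3 3 0 3 7], max=7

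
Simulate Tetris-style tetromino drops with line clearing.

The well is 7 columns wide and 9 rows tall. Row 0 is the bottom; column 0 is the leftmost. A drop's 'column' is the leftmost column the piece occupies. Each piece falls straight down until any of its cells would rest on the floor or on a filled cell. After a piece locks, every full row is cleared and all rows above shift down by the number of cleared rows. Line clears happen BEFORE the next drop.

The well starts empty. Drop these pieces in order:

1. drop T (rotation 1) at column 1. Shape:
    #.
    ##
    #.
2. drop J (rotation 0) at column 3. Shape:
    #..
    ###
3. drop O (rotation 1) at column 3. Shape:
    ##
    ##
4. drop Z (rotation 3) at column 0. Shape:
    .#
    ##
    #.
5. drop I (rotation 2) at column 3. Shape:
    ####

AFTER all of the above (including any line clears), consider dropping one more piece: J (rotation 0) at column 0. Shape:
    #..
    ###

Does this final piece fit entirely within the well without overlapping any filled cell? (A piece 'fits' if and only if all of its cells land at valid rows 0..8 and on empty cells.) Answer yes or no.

Answer: yes

Derivation:
Drop 1: T rot1 at col 1 lands with bottom-row=0; cleared 0 line(s) (total 0); column heights now [0 3 2 0 0 0 0], max=3
Drop 2: J rot0 at col 3 lands with bottom-row=0; cleared 0 line(s) (total 0); column heights now [0 3 2 2 1 1 0], max=3
Drop 3: O rot1 at col 3 lands with bottom-row=2; cleared 0 line(s) (total 0); column heights now [0 3 2 4 4 1 0], max=4
Drop 4: Z rot3 at col 0 lands with bottom-row=2; cleared 0 line(s) (total 0); column heights now [4 5 2 4 4 1 0], max=5
Drop 5: I rot2 at col 3 lands with bottom-row=4; cleared 0 line(s) (total 0); column heights now [4 5 2 5 5 5 5], max=5
Test piece J rot0 at col 0 (width 3): heights before test = [4 5 2 5 5 5 5]; fits = True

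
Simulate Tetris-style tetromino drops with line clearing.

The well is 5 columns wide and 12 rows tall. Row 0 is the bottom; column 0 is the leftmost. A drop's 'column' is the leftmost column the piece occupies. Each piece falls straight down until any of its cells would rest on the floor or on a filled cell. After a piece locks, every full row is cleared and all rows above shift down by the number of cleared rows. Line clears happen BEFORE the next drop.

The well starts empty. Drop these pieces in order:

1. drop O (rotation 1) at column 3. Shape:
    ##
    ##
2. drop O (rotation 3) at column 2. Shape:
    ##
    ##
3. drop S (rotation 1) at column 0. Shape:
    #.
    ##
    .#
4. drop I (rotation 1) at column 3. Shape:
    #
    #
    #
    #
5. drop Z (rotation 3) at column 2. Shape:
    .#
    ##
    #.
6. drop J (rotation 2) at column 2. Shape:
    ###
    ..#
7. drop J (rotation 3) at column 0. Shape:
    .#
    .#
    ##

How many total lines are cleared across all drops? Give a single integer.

Drop 1: O rot1 at col 3 lands with bottom-row=0; cleared 0 line(s) (total 0); column heights now [0 0 0 2 2], max=2
Drop 2: O rot3 at col 2 lands with bottom-row=2; cleared 0 line(s) (total 0); column heights now [0 0 4 4 2], max=4
Drop 3: S rot1 at col 0 lands with bottom-row=0; cleared 0 line(s) (total 0); column heights now [3 2 4 4 2], max=4
Drop 4: I rot1 at col 3 lands with bottom-row=4; cleared 0 line(s) (total 0); column heights now [3 2 4 8 2], max=8
Drop 5: Z rot3 at col 2 lands with bottom-row=7; cleared 0 line(s) (total 0); column heights now [3 2 9 10 2], max=10
Drop 6: J rot2 at col 2 lands with bottom-row=9; cleared 0 line(s) (total 0); column heights now [3 2 11 11 11], max=11
Drop 7: J rot3 at col 0 lands with bottom-row=3; cleared 0 line(s) (total 0); column heights now [4 6 11 11 11], max=11

Answer: 0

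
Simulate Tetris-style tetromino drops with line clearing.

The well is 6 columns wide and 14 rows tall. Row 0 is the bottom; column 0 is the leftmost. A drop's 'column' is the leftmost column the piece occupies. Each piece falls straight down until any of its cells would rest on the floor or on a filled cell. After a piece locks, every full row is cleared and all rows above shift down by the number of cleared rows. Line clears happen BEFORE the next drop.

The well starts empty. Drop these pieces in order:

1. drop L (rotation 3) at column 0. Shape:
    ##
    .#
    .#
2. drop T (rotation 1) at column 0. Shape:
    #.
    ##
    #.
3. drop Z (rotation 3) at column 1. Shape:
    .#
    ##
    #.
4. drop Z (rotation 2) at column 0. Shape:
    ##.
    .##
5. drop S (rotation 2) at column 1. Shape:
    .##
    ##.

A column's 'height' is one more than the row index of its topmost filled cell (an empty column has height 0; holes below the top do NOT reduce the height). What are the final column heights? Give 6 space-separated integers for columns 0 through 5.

Answer: 10 11 12 12 0 0

Derivation:
Drop 1: L rot3 at col 0 lands with bottom-row=0; cleared 0 line(s) (total 0); column heights now [3 3 0 0 0 0], max=3
Drop 2: T rot1 at col 0 lands with bottom-row=3; cleared 0 line(s) (total 0); column heights now [6 5 0 0 0 0], max=6
Drop 3: Z rot3 at col 1 lands with bottom-row=5; cleared 0 line(s) (total 0); column heights now [6 7 8 0 0 0], max=8
Drop 4: Z rot2 at col 0 lands with bottom-row=8; cleared 0 line(s) (total 0); column heights now [10 10 9 0 0 0], max=10
Drop 5: S rot2 at col 1 lands with bottom-row=10; cleared 0 line(s) (total 0); column heights now [10 11 12 12 0 0], max=12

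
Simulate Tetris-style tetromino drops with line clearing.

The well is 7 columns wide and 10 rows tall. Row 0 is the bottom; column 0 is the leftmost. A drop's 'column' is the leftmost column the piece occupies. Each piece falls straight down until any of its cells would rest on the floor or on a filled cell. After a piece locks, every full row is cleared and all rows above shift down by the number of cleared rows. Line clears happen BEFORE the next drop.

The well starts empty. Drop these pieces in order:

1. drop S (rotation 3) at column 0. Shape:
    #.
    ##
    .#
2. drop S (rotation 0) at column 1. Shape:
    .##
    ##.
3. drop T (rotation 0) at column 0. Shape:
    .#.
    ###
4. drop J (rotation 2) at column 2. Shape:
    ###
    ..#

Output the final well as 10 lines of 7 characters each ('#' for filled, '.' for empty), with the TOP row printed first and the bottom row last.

Answer: .......
.......
.......
.......
.####..
###.#..
..##...
###....
##.....
.#.....

Derivation:
Drop 1: S rot3 at col 0 lands with bottom-row=0; cleared 0 line(s) (total 0); column heights now [3 2 0 0 0 0 0], max=3
Drop 2: S rot0 at col 1 lands with bottom-row=2; cleared 0 line(s) (total 0); column heights now [3 3 4 4 0 0 0], max=4
Drop 3: T rot0 at col 0 lands with bottom-row=4; cleared 0 line(s) (total 0); column heights now [5 6 5 4 0 0 0], max=6
Drop 4: J rot2 at col 2 lands with bottom-row=4; cleared 0 line(s) (total 0); column heights now [5 6 6 6 6 0 0], max=6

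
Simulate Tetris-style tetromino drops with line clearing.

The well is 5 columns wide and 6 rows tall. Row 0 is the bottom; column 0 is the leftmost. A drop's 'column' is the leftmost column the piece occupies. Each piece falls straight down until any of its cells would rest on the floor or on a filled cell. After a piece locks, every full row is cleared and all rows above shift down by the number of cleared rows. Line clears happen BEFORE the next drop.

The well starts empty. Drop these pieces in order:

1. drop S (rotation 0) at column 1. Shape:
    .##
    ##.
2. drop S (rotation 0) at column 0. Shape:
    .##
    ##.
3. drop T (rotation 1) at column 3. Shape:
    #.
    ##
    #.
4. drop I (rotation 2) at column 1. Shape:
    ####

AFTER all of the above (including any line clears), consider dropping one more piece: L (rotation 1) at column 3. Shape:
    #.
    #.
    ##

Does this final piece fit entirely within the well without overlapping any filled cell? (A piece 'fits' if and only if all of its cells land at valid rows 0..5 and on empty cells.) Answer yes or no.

Drop 1: S rot0 at col 1 lands with bottom-row=0; cleared 0 line(s) (total 0); column heights now [0 1 2 2 0], max=2
Drop 2: S rot0 at col 0 lands with bottom-row=1; cleared 0 line(s) (total 0); column heights now [2 3 3 2 0], max=3
Drop 3: T rot1 at col 3 lands with bottom-row=2; cleared 0 line(s) (total 0); column heights now [2 3 3 5 4], max=5
Drop 4: I rot2 at col 1 lands with bottom-row=5; cleared 0 line(s) (total 0); column heights now [2 6 6 6 6], max=6
Test piece L rot1 at col 3 (width 2): heights before test = [2 6 6 6 6]; fits = False

Answer: no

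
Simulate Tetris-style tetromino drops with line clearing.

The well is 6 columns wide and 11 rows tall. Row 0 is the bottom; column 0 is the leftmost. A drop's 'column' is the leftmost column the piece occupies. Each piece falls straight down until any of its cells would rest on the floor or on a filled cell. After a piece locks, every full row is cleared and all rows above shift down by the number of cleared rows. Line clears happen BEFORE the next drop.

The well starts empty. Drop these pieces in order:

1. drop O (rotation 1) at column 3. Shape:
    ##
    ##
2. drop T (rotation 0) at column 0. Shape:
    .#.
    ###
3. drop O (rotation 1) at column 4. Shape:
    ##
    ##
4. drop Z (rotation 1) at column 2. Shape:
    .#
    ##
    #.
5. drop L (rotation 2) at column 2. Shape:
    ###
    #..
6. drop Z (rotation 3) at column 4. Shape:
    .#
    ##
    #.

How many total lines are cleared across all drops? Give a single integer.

Drop 1: O rot1 at col 3 lands with bottom-row=0; cleared 0 line(s) (total 0); column heights now [0 0 0 2 2 0], max=2
Drop 2: T rot0 at col 0 lands with bottom-row=0; cleared 0 line(s) (total 0); column heights now [1 2 1 2 2 0], max=2
Drop 3: O rot1 at col 4 lands with bottom-row=2; cleared 0 line(s) (total 0); column heights now [1 2 1 2 4 4], max=4
Drop 4: Z rot1 at col 2 lands with bottom-row=1; cleared 0 line(s) (total 0); column heights now [1 2 3 4 4 4], max=4
Drop 5: L rot2 at col 2 lands with bottom-row=3; cleared 0 line(s) (total 0); column heights now [1 2 5 5 5 4], max=5
Drop 6: Z rot3 at col 4 lands with bottom-row=5; cleared 0 line(s) (total 0); column heights now [1 2 5 5 7 8], max=8

Answer: 0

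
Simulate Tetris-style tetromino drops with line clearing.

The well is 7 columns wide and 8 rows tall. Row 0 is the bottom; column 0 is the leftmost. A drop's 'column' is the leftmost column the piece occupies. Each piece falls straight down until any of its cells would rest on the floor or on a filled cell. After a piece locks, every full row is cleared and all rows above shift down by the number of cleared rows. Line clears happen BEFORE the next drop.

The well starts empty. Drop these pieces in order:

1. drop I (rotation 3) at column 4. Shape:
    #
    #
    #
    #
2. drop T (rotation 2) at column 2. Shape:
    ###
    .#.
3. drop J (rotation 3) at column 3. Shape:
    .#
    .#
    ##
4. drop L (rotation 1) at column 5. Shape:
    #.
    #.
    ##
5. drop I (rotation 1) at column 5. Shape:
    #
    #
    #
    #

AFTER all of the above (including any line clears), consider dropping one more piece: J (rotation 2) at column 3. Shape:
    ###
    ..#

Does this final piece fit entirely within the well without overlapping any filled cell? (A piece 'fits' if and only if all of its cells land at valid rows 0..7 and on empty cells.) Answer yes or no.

Drop 1: I rot3 at col 4 lands with bottom-row=0; cleared 0 line(s) (total 0); column heights now [0 0 0 0 4 0 0], max=4
Drop 2: T rot2 at col 2 lands with bottom-row=3; cleared 0 line(s) (total 0); column heights now [0 0 5 5 5 0 0], max=5
Drop 3: J rot3 at col 3 lands with bottom-row=5; cleared 0 line(s) (total 0); column heights now [0 0 5 6 8 0 0], max=8
Drop 4: L rot1 at col 5 lands with bottom-row=0; cleared 0 line(s) (total 0); column heights now [0 0 5 6 8 3 1], max=8
Drop 5: I rot1 at col 5 lands with bottom-row=3; cleared 0 line(s) (total 0); column heights now [0 0 5 6 8 7 1], max=8
Test piece J rot2 at col 3 (width 3): heights before test = [0 0 5 6 8 7 1]; fits = False

Answer: no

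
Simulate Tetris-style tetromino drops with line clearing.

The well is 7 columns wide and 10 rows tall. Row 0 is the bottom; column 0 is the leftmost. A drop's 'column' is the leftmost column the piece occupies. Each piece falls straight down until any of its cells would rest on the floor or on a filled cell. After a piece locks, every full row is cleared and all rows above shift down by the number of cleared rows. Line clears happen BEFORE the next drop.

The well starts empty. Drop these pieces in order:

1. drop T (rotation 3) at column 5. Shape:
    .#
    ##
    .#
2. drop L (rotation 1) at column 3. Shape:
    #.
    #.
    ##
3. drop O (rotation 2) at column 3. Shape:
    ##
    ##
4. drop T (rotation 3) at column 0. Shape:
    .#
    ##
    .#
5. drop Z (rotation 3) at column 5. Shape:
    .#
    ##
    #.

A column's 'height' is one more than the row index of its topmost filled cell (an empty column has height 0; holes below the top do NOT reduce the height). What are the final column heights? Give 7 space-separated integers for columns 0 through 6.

Answer: 2 3 0 5 5 4 5

Derivation:
Drop 1: T rot3 at col 5 lands with bottom-row=0; cleared 0 line(s) (total 0); column heights now [0 0 0 0 0 2 3], max=3
Drop 2: L rot1 at col 3 lands with bottom-row=0; cleared 0 line(s) (total 0); column heights now [0 0 0 3 1 2 3], max=3
Drop 3: O rot2 at col 3 lands with bottom-row=3; cleared 0 line(s) (total 0); column heights now [0 0 0 5 5 2 3], max=5
Drop 4: T rot3 at col 0 lands with bottom-row=0; cleared 0 line(s) (total 0); column heights now [2 3 0 5 5 2 3], max=5
Drop 5: Z rot3 at col 5 lands with bottom-row=2; cleared 0 line(s) (total 0); column heights now [2 3 0 5 5 4 5], max=5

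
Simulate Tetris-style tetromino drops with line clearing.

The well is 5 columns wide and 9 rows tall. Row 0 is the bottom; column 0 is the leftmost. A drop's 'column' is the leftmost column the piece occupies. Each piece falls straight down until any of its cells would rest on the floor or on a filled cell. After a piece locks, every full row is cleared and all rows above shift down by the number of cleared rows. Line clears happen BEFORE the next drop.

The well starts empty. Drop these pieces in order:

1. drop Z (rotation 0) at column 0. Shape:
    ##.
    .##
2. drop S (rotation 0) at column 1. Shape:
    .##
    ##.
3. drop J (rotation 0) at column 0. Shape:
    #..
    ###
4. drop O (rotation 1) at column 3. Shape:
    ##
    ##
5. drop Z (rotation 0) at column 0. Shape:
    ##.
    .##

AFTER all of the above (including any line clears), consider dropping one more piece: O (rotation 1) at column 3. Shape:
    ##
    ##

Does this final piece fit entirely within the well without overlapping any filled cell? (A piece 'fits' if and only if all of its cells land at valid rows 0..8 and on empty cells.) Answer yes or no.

Drop 1: Z rot0 at col 0 lands with bottom-row=0; cleared 0 line(s) (total 0); column heights now [2 2 1 0 0], max=2
Drop 2: S rot0 at col 1 lands with bottom-row=2; cleared 0 line(s) (total 0); column heights now [2 3 4 4 0], max=4
Drop 3: J rot0 at col 0 lands with bottom-row=4; cleared 0 line(s) (total 0); column heights now [6 5 5 4 0], max=6
Drop 4: O rot1 at col 3 lands with bottom-row=4; cleared 1 line(s) (total 1); column heights now [5 3 4 5 5], max=5
Drop 5: Z rot0 at col 0 lands with bottom-row=4; cleared 1 line(s) (total 2); column heights now [5 5 4 4 0], max=5
Test piece O rot1 at col 3 (width 2): heights before test = [5 5 4 4 0]; fits = True

Answer: yes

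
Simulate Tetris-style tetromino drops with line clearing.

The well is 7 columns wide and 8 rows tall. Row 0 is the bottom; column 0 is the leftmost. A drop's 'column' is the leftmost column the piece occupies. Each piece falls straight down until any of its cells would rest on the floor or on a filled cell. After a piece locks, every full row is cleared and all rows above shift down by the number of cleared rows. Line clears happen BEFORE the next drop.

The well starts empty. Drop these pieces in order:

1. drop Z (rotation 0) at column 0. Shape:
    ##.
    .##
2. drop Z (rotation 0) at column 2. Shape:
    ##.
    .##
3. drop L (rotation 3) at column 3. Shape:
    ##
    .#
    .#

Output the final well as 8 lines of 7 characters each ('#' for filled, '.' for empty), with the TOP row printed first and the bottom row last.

Answer: .......
.......
.......
.......
...##..
....#..
#####..
.####..

Derivation:
Drop 1: Z rot0 at col 0 lands with bottom-row=0; cleared 0 line(s) (total 0); column heights now [2 2 1 0 0 0 0], max=2
Drop 2: Z rot0 at col 2 lands with bottom-row=0; cleared 0 line(s) (total 0); column heights now [2 2 2 2 1 0 0], max=2
Drop 3: L rot3 at col 3 lands with bottom-row=1; cleared 0 line(s) (total 0); column heights now [2 2 2 4 4 0 0], max=4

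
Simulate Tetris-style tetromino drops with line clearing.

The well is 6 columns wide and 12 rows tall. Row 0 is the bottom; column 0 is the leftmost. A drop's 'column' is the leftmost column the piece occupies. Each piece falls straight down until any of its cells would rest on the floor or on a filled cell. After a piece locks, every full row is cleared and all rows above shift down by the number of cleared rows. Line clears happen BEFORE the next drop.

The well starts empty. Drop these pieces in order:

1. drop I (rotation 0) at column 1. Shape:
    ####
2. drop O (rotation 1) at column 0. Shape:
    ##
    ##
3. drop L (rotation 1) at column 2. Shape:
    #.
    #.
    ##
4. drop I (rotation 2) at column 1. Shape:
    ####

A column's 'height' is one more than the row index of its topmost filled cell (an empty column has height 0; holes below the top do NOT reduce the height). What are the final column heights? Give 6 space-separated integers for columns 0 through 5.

Drop 1: I rot0 at col 1 lands with bottom-row=0; cleared 0 line(s) (total 0); column heights now [0 1 1 1 1 0], max=1
Drop 2: O rot1 at col 0 lands with bottom-row=1; cleared 0 line(s) (total 0); column heights now [3 3 1 1 1 0], max=3
Drop 3: L rot1 at col 2 lands with bottom-row=1; cleared 0 line(s) (total 0); column heights now [3 3 4 2 1 0], max=4
Drop 4: I rot2 at col 1 lands with bottom-row=4; cleared 0 line(s) (total 0); column heights now [3 5 5 5 5 0], max=5

Answer: 3 5 5 5 5 0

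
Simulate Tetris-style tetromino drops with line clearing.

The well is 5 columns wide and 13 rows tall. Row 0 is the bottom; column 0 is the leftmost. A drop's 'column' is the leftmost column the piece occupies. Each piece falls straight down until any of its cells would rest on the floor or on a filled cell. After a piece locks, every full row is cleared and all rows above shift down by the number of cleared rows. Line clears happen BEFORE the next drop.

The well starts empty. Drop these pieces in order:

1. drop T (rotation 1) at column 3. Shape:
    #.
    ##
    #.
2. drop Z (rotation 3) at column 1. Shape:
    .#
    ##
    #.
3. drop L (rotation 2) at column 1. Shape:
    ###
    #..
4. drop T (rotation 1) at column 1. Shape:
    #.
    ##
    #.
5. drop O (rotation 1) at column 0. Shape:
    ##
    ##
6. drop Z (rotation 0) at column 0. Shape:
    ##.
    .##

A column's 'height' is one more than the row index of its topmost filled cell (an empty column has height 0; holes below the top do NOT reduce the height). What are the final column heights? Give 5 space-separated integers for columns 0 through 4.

Answer: 11 11 10 4 2

Derivation:
Drop 1: T rot1 at col 3 lands with bottom-row=0; cleared 0 line(s) (total 0); column heights now [0 0 0 3 2], max=3
Drop 2: Z rot3 at col 1 lands with bottom-row=0; cleared 0 line(s) (total 0); column heights now [0 2 3 3 2], max=3
Drop 3: L rot2 at col 1 lands with bottom-row=2; cleared 0 line(s) (total 0); column heights now [0 4 4 4 2], max=4
Drop 4: T rot1 at col 1 lands with bottom-row=4; cleared 0 line(s) (total 0); column heights now [0 7 6 4 2], max=7
Drop 5: O rot1 at col 0 lands with bottom-row=7; cleared 0 line(s) (total 0); column heights now [9 9 6 4 2], max=9
Drop 6: Z rot0 at col 0 lands with bottom-row=9; cleared 0 line(s) (total 0); column heights now [11 11 10 4 2], max=11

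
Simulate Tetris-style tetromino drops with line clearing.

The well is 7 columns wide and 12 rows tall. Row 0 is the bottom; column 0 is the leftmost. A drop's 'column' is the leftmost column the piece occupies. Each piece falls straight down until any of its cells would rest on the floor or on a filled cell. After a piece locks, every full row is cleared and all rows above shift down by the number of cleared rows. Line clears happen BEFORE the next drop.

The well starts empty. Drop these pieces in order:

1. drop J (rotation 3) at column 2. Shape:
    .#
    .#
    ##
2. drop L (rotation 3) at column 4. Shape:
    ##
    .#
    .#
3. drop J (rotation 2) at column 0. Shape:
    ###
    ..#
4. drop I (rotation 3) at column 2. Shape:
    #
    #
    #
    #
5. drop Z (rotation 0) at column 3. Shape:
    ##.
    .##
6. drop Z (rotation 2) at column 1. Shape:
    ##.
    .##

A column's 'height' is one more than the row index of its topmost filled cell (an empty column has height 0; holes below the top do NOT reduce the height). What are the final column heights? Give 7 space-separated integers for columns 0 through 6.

Drop 1: J rot3 at col 2 lands with bottom-row=0; cleared 0 line(s) (total 0); column heights now [0 0 1 3 0 0 0], max=3
Drop 2: L rot3 at col 4 lands with bottom-row=0; cleared 0 line(s) (total 0); column heights now [0 0 1 3 3 3 0], max=3
Drop 3: J rot2 at col 0 lands with bottom-row=1; cleared 0 line(s) (total 0); column heights now [3 3 3 3 3 3 0], max=3
Drop 4: I rot3 at col 2 lands with bottom-row=3; cleared 0 line(s) (total 0); column heights now [3 3 7 3 3 3 0], max=7
Drop 5: Z rot0 at col 3 lands with bottom-row=3; cleared 0 line(s) (total 0); column heights now [3 3 7 5 5 4 0], max=7
Drop 6: Z rot2 at col 1 lands with bottom-row=7; cleared 0 line(s) (total 0); column heights now [3 9 9 8 5 4 0], max=9

Answer: 3 9 9 8 5 4 0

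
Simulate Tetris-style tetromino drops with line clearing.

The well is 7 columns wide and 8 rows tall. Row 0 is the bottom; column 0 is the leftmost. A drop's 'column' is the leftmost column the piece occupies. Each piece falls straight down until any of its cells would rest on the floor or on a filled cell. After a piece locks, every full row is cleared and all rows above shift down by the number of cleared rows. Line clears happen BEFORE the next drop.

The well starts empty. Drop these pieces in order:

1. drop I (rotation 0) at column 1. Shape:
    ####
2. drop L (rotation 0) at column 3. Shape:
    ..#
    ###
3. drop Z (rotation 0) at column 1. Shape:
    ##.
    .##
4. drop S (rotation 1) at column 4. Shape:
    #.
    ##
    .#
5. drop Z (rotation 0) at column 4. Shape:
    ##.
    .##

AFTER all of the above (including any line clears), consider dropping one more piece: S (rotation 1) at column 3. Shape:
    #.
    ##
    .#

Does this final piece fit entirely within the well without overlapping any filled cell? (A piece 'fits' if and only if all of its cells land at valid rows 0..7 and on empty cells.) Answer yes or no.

Answer: no

Derivation:
Drop 1: I rot0 at col 1 lands with bottom-row=0; cleared 0 line(s) (total 0); column heights now [0 1 1 1 1 0 0], max=1
Drop 2: L rot0 at col 3 lands with bottom-row=1; cleared 0 line(s) (total 0); column heights now [0 1 1 2 2 3 0], max=3
Drop 3: Z rot0 at col 1 lands with bottom-row=2; cleared 0 line(s) (total 0); column heights now [0 4 4 3 2 3 0], max=4
Drop 4: S rot1 at col 4 lands with bottom-row=3; cleared 0 line(s) (total 0); column heights now [0 4 4 3 6 5 0], max=6
Drop 5: Z rot0 at col 4 lands with bottom-row=5; cleared 0 line(s) (total 0); column heights now [0 4 4 3 7 7 6], max=7
Test piece S rot1 at col 3 (width 2): heights before test = [0 4 4 3 7 7 6]; fits = False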